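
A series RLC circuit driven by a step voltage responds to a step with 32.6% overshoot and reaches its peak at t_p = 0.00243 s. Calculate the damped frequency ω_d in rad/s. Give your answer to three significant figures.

t_p = π/ω_d, so ω_d = π/0.00243 = 1290 rad/s.

ω_d ≈ 1290 rad/s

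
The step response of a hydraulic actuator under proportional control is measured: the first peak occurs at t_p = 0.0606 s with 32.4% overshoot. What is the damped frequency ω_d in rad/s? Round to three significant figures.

ω_d ≈ 51.8 rad/s

t_p = π/ω_d, so ω_d = π/0.0606 = 51.8 rad/s.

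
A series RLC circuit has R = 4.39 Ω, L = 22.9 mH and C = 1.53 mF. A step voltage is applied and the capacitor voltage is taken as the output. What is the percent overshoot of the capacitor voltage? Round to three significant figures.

For a series RLC circuit (capacitor voltage as output), ω_n = 1/√(LC) = 1/√(22.9 mH · 1.53 mF) = 169 rad/s.
ζ = (R/2)·√(C/L) = (4.39/2)·√(1.53 mF/22.9 mH) = 0.567.
Overshoot: exp(−π·0.567/√(1−0.567²)) = 0.115, i.e. 11.5%.

%OS ≈ 11.5%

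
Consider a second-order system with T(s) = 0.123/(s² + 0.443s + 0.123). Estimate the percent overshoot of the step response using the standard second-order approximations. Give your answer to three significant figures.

%OS ≈ 7.74%

Matching coefficients with s² + 2ζω_n s + ω_n² gives ω_n² = 0.123 ⇒ ω_n = 0.351 rad/s, and ζ = 0.443/(2ω_n) = 0.632.
%OS = 100·exp(−πζ/√(1−ζ²)) = 7.74%.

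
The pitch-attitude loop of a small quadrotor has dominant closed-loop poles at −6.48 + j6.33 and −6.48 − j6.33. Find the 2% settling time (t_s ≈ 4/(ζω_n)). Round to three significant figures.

t_s ≈ 0.617 s

For poles at −σ ± jω_d, ζω_n = σ = 6.48, so t_s ≈ 4/σ = 0.617 s.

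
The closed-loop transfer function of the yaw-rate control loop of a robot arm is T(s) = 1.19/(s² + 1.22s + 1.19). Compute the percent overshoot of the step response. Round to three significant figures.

%OS ≈ 12.0%

Matching coefficients with s² + 2ζω_n s + ω_n² gives ω_n² = 1.19 ⇒ ω_n = 1.09 rad/s, and ζ = 1.22/(2ω_n) = 0.559.
%OS = 100·exp(−πζ/√(1−ζ²)) = 12.0%.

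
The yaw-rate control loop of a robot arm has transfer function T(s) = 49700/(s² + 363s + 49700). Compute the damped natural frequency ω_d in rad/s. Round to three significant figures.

Matching coefficients with s² + 2ζω_n s + ω_n² gives ω_n² = 49700 ⇒ ω_n = 223 rad/s, and ζ = 363/(2ω_n) = 0.814.
The damped frequency ω_d = ω_n√(1−ζ²) = 129 rad/s.

ω_d ≈ 129 rad/s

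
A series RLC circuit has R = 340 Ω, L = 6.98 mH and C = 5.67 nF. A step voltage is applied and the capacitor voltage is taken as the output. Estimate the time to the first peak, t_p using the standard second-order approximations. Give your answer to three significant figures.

For a series RLC circuit (capacitor voltage as output), ω_n = 1/√(LC) = 1/√(6.98 mH · 5.67 nF) = 159000 rad/s.
ζ = (R/2)·√(C/L) = (340/2)·√(5.67 nF/6.98 mH) = 0.153.
ω_d = 159000·√(1 − 0.153²) = 157000 rad/s. t_p = π/ω_d = 0.0000200 s.

t_p ≈ 0.0000200 s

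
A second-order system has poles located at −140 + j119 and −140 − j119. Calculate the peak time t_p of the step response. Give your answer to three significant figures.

t_p = π/ω_d with ω_d = 119 (the imaginary part), so t_p = 0.0264 s.

t_p ≈ 0.0264 s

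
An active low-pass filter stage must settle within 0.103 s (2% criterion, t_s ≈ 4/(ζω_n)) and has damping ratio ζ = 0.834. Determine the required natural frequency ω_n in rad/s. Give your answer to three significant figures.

ω_n ≈ 46.6 rad/s

Rearranging t_s ≈ 4/(ζω_n) gives ω_n = 4/(ζ·t_s) = 4/(0.834 × 0.103) = 46.6 rad/s.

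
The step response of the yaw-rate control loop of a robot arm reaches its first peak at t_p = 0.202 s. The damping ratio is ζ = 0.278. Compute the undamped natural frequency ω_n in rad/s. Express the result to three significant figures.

Peak time t_p = π/ω_d, so ω_d = π/t_p = π/0.202 = 15.6 rad/s.
ω_n = ω_d/√(1−ζ²) = 15.6/√0.923 = 16.2 rad/s.

ω_n ≈ 16.2 rad/s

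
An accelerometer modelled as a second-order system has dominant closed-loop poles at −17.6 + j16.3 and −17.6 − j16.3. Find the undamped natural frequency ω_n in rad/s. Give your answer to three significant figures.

ω_n ≈ 24.0 rad/s

|pole| = ω_n = √(17.6² + 16.3²) = 24.0 rad/s; ζ = cos θ = σ/ω_n = 0.734.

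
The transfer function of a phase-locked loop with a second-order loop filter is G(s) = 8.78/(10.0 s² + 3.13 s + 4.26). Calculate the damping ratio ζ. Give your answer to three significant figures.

ζ ≈ 0.240

Dividing through by 10.0: denominator becomes s² + 0.3130 s + 0.4260.
So ω_n = √0.4260 = 0.653 rad/s and ζ = 0.3130/(2·0.653) = 0.240.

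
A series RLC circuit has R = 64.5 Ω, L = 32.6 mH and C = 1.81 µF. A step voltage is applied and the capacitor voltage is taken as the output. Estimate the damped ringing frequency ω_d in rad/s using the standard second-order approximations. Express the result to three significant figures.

ω_d ≈ 4000 rad/s

For a series RLC circuit (capacitor voltage as output), ω_n = 1/√(LC) = 1/√(32.6 mH · 1.81 µF) = 4120 rad/s.
ζ = (R/2)·√(C/L) = (64.5/2)·√(1.81 µF/32.6 mH) = 0.240.
ω_d = ω_n√(1−ζ²) = 4000 rad/s.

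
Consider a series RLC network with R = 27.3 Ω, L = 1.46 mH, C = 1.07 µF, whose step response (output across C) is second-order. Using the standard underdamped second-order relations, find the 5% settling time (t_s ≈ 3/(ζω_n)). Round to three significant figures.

For a series RLC circuit (capacitor voltage as output), ω_n = 1/√(LC) = 1/√(1.46 mH · 1.07 µF) = 25300 rad/s.
ζ = (R/2)·√(C/L) = (27.3/2)·√(1.07 µF/1.46 mH) = 0.370.
t_s ≈ 3/(ζω_n) = 0.000321 s.

t_s ≈ 0.000321 s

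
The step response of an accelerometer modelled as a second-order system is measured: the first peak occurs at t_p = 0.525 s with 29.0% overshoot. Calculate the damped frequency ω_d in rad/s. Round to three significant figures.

ω_d ≈ 5.98 rad/s

t_p = π/ω_d, so ω_d = π/0.525 = 5.98 rad/s.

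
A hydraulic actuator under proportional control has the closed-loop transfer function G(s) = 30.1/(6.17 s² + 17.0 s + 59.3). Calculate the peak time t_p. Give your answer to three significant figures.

Dividing through by 6.17: denominator becomes s² + 2.755 s + 9.611.
So ω_n = √9.611 = 3.10 rad/s and ζ = 2.755/(2·3.10) = 0.444.
ω_d = ω_n√(1−ζ²) = 2.78 rad/s. t_p = π/ω_d = 1.13 s.

t_p ≈ 1.13 s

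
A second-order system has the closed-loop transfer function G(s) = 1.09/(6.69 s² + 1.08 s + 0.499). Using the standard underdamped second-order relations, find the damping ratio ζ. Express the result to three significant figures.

Dividing through by 6.69: denominator becomes s² + 0.1614 s + 0.07459.
So ω_n = √0.07459 = 0.273 rad/s and ζ = 0.1614/(2·0.273) = 0.296.

ζ ≈ 0.296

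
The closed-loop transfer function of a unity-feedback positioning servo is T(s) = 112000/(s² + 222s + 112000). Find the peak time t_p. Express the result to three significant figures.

Comparing the denominator to s² + 2ζω_n s + ω_n²: ω_n = √112000 = 335 rad/s, and 2ζω_n = 222 so ζ = 222/(2·335) = 0.332.
The damped frequency ω_d = ω_n√(1−ζ²) = 316 rad/s. Then t_p = π/ω_d = 0.00995 s.

t_p ≈ 0.00995 s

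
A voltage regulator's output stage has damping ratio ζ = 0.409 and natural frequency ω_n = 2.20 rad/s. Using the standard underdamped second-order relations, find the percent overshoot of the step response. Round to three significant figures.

For an underdamped second-order system, %OS = 100·exp(−πζ/√(1−ζ²)).
πζ/√(1−ζ²) = π·0.409/√(1−0.167) = 1.408, so %OS = 100·e^(−1.408) = 24.5%.

%OS ≈ 24.5%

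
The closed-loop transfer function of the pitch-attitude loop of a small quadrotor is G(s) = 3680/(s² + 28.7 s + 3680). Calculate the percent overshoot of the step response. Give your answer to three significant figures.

%OS ≈ 46.5%

ω_n = √3680 = 60.7 rad/s; ζ = 28.7/(2·60.7) = 0.237.
%OS = 100·exp(−πζ/√(1−ζ²)) = 46.5%.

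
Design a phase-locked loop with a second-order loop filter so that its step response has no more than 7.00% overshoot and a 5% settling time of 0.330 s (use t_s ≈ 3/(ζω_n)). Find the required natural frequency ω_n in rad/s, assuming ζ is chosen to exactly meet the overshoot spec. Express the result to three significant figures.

ζ = −ln(OS)/√(π² + (ln OS)²). With OS = 0.0700, ln OS = −2.659 and ζ = 2.659/4.116 = 0.646.
From t_s ≈ 3/(ζω_n): ω_n = 3/(ζ·t_s) = 3/(0.646·0.330) = 14.1 rad/s.

ω_n ≈ 14.1 rad/s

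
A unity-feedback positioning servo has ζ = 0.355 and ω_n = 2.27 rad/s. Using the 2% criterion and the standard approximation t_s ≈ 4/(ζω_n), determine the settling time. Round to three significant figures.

t_s ≈ 4.96 s

t_s ≈ 4/(ζω_n) = 4/(0.355 × 2.27) = 4.96 s.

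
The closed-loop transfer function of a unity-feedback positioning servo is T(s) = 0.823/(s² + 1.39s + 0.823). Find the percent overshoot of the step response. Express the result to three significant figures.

Matching coefficients with s² + 2ζω_n s + ω_n² gives ω_n² = 0.823 ⇒ ω_n = 0.907 rad/s, and ζ = 1.39/(2ω_n) = 0.766.
Overshoot: exp(−π·0.766/√(1−0.766²)) = 0.0236, i.e. 2.36%.

%OS ≈ 2.36%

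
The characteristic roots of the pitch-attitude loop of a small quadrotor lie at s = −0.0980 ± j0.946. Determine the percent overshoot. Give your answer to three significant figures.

With σ = 0.0980, ω_d = 0.946: ω_n = √(σ²+ω_d²) = 0.951 rad/s, ζ = σ/ω_n = 0.103.
%OS = 100·exp(−πζ/√(1−ζ²)) = 72.2%.

%OS ≈ 72.2%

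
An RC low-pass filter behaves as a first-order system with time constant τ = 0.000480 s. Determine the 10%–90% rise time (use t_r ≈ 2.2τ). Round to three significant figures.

t_r ≈ 2.2τ = 0.00106 s.

t_r ≈ 0.00106 s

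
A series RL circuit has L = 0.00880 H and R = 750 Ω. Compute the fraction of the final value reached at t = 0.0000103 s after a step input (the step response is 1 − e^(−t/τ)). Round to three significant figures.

τ = L/R = 0.00880/750 = 0.0000117 s.
y(t)/y_∞ = 1 − e^(−t/τ) = 1 − e^(−0.0000103/0.0000117) = 1 − e^(−0.878) = 0.584.

y/y_∞ ≈ 0.584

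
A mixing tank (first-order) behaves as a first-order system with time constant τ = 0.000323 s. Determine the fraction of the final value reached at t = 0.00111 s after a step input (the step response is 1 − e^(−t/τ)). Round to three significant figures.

y/y_∞ ≈ 0.968

y(t)/y_∞ = 1 − e^(−t/τ) = 1 − e^(−0.00111/0.000323) = 1 − e^(−3.44) = 0.968.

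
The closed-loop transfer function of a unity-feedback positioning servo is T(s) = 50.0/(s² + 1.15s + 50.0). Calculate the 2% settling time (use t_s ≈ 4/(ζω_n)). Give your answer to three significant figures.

Comparing the denominator to s² + 2ζω_n s + ω_n²: ω_n = √50.0 = 7.07 rad/s, and 2ζω_n = 1.15 so ζ = 1.15/(2·7.07) = 0.0813.
t_s ≈ 4/(ζω_n) = 4/(0.0813·7.07) = 6.96 s.

t_s ≈ 6.96 s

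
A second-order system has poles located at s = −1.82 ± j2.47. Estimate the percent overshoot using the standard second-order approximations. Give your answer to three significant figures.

With σ = 1.82, ω_d = 2.47: ω_n = √(σ²+ω_d²) = 3.07 rad/s, ζ = σ/ω_n = 0.593.
%OS = 100·exp(−πζ/√(1−ζ²)) = 9.88%.

%OS ≈ 9.88%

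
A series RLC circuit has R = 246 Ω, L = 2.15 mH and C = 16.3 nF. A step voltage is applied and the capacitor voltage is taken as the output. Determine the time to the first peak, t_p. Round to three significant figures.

t_p ≈ 0.0000198 s

For a series RLC circuit (capacitor voltage as output), ω_n = 1/√(LC) = 1/√(2.15 mH · 16.3 nF) = 169000 rad/s.
ζ = (R/2)·√(C/L) = (246/2)·√(16.3 nF/2.15 mH) = 0.339.
ω_d = 169000·√(1 − 0.339²) = 159000 rad/s. t_p = π/ω_d = 0.0000198 s.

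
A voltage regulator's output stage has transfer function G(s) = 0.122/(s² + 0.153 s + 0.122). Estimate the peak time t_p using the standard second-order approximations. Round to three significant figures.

Matching coefficients with s² + 2ζω_n s + ω_n² gives ω_n² = 0.122 ⇒ ω_n = 0.349 rad/s, and ζ = 0.153/(2ω_n) = 0.219.
The damped frequency ω_d = ω_n√(1−ζ²) = 0.341 rad/s. Then t_p = π/ω_d = 9.22 s.

t_p ≈ 9.22 s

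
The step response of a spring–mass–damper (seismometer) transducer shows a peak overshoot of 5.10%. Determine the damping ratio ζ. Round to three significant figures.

ζ ≈ 0.688

Inverting the overshoot relation: ζ = |ln 0.0510|/√(π² + ln²0.0510) = 0.688.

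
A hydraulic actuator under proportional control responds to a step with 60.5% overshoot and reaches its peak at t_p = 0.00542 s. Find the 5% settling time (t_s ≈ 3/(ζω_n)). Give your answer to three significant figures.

ζ from %OS: ζ = |ln 0.605|/√(π²+ln²0.605) = 0.158.
t_p = π/ω_d ⇒ ω_d = 580 rad/s; then ω_n = ω_d/√(1−ζ²) = 587 rad/s.
t_s ≈ 3/(ζω_n) = 3/(0.158·587) = 0.0324 s.

t_s ≈ 0.0324 s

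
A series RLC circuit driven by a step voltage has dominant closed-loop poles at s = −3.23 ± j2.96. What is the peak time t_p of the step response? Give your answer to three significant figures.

t_p ≈ 1.06 s

t_p = π/ω_d with ω_d = 2.96 (the imaginary part), so t_p = 1.06 s.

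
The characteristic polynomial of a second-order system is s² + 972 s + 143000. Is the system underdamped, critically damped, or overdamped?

overdamped

a² − 4b = 370000 > 0 (two distinct real roots); the system is overdamped.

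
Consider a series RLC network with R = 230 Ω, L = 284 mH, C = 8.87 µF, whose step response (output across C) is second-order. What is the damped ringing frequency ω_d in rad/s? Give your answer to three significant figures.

For a series RLC circuit (capacitor voltage as output), ω_n = 1/√(LC) = 1/√(284 mH · 8.87 µF) = 630 rad/s.
ζ = (R/2)·√(C/L) = (230/2)·√(8.87 µF/284 mH) = 0.643.
ω_d = 630·√(1 − 0.643²) = 483 rad/s.

ω_d ≈ 483 rad/s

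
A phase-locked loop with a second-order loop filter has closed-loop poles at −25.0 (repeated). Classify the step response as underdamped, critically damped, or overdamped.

critically damped

Since there is a repeated negative-real pole, the response is critically damped.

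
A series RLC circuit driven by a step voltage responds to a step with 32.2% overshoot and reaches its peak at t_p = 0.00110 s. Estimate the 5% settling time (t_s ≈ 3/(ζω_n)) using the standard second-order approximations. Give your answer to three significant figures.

t_s ≈ 0.00291 s

The overshoot fixes ζ = −ln(OS)/√(π²+ln²(OS)) = 0.339.
t_p = π/ω_d ⇒ ω_d = 2860 rad/s; then ω_n = ω_d/√(1−ζ²) = 3040 rad/s.
t_s ≈ 3/(ζω_n) = 3/(0.339·3040) = 0.00291 s.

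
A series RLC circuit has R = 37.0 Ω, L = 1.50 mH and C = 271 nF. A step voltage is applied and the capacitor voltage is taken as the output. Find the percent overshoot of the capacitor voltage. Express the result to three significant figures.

%OS ≈ 44.6%

For a series RLC circuit (capacitor voltage as output), ω_n = 1/√(LC) = 1/√(1.50 mH · 271 nF) = 49600 rad/s.
ζ = (R/2)·√(C/L) = (37.0/2)·√(271 nF/1.50 mH) = 0.249.
%OS = 100·exp(−πζ/√(1−ζ²)) = 44.6%.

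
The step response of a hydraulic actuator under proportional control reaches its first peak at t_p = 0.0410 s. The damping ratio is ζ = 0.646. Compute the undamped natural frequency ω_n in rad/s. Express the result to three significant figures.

ω_n ≈ 100 rad/s

Peak time t_p = π/ω_d, so ω_d = π/t_p = π/0.0410 = 76.6 rad/s.
ω_n = ω_d/√(1−ζ²) = 76.6/√0.583 = 100 rad/s.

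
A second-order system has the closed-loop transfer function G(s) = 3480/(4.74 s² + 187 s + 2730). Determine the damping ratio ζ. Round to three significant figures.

Dividing through by 4.74: denominator becomes s² + 39.45 s + 575.9.
So ω_n = √575.9 = 24.0 rad/s and ζ = 39.45/(2·24.0) = 0.822.

ζ ≈ 0.822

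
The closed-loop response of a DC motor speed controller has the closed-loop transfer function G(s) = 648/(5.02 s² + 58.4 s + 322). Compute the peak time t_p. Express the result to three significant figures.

Dividing through by 5.02: denominator becomes s² + 11.63 s + 64.14.
So ω_n = √64.14 = 8.01 rad/s and ζ = 11.63/(2·8.01) = 0.726.
ω_d = ω_n√(1−ζ²) = 5.51 rad/s. t_p = π/ω_d = 0.571 s.

t_p ≈ 0.571 s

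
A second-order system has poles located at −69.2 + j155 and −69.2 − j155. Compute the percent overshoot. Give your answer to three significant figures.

%OS ≈ 24.6%

With σ = 69.2, ω_d = 155: ω_n = √(σ²+ω_d²) = 170 rad/s, ζ = σ/ω_n = 0.408.
%OS = 100·exp(−πζ/√(1−ζ²)) = 24.6%.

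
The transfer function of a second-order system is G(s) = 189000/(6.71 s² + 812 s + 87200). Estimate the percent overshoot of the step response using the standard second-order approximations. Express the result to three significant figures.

%OS ≈ 14.0%

Dividing through by 6.71: denominator becomes s² + 121.0 s + 13000.
So ω_n = √13000 = 114 rad/s and ζ = 121.0/(2·114) = 0.531.
%OS = 100·exp(−πζ/√(1−ζ²)) = 14.0%.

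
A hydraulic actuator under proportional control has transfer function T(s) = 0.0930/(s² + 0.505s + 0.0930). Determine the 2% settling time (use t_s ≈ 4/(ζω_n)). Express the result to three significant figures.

Comparing the denominator to s² + 2ζω_n s + ω_n²: ω_n = √0.0930 = 0.305 rad/s, and 2ζω_n = 0.505 so ζ = 0.505/(2·0.305) = 0.828.
t_s ≈ 4/(ζω_n) = 4/(0.828·0.305) = 15.8 s.

t_s ≈ 15.8 s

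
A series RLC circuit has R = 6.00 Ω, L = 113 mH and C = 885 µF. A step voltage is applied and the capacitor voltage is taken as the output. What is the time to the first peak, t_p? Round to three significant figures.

For a series RLC circuit (capacitor voltage as output), ω_n = 1/√(LC) = 1/√(113 mH · 885 µF) = 100 rad/s.
ζ = (R/2)·√(C/L) = (6.00/2)·√(885 µF/113 mH) = 0.265.
ω_d = ω_n√(1−ζ²) = 96.4 rad/s. t_p = π/ω_d = 0.0326 s.

t_p ≈ 0.0326 s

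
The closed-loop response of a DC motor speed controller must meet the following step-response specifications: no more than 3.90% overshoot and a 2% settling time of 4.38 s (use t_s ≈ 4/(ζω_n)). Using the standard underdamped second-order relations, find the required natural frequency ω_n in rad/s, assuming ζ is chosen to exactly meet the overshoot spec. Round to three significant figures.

ω_n ≈ 1.27 rad/s

Inverting the overshoot relation: ζ = |ln 0.0390|/√(π² + ln²0.0390) = 0.718.
Then ω_n = 4/(ζ t_s) = 4/(0.718 × 4.38) = 1.27 rad/s.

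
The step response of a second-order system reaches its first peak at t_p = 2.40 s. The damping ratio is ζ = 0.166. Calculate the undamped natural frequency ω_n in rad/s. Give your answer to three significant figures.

Peak time t_p = π/ω_d, so ω_d = π/t_p = π/2.40 = 1.31 rad/s.
ω_n = ω_d/√(1−ζ²) = 1.31/√0.972 = 1.33 rad/s.

ω_n ≈ 1.33 rad/s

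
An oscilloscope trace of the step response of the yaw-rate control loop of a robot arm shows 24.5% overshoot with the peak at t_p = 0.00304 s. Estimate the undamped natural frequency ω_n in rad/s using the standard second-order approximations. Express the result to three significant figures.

ω_n ≈ 1130 rad/s

ζ from %OS: ζ = |ln 0.245|/√(π²+ln²0.245) = 0.409.
From t_p = π/ω_d, ω_d = π/0.00304 = 1030 rad/s, so ω_n = ω_d/√(1−ζ²) = 1130 rad/s.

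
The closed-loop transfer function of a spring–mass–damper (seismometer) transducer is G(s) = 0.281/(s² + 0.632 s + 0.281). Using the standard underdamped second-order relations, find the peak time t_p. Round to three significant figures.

Comparing the denominator to s² + 2ζω_n s + ω_n²: ω_n = √0.281 = 0.530 rad/s, and 2ζω_n = 0.632 so ζ = 0.632/(2·0.530) = 0.596.
The damped frequency ω_d = ω_n√(1−ζ²) = 0.426 rad/s. Then t_p = π/ω_d = 7.38 s.

t_p ≈ 7.38 s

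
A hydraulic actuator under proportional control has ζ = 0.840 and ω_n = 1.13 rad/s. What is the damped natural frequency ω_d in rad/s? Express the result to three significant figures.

ω_d ≈ 0.613 rad/s

ω_d = ω_n√(1−ζ²) = 1.13·√0.294 = 0.613 rad/s.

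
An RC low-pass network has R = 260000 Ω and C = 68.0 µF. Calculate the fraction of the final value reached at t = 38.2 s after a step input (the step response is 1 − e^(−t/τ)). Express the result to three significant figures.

τ = RC = 260000 × 68.0 µF = 17.7 s.
y(t)/y_∞ = 1 − e^(−t/τ) = 1 − e^(−38.2/17.7) = 1 − e^(−2.16) = 0.885.

y/y_∞ ≈ 0.885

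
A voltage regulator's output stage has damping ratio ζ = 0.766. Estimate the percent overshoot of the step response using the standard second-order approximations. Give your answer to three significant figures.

For an underdamped second-order system, %OS = 100·exp(−πζ/√(1−ζ²)).
πζ/√(1−ζ²) = π·0.766/√(1−0.587) = 3.743, so %OS = 100·e^(−3.743) = 2.37%.

%OS ≈ 2.37%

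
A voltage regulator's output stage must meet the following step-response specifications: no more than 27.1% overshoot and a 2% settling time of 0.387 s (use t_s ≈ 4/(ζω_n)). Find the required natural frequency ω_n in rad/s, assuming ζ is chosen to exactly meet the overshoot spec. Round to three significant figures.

ω_n ≈ 26.9 rad/s

ζ = −ln(OS)/√(π² + (ln OS)²). With OS = 0.271, ln OS = −1.306 and ζ = 1.306/3.402 = 0.384.
Then ω_n = 4/(ζ t_s) = 4/(0.384 × 0.387) = 26.9 rad/s.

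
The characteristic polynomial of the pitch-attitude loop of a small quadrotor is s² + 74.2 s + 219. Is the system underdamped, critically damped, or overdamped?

a² − 4b = 4600 > 0 (two distinct real roots); the system is overdamped.

overdamped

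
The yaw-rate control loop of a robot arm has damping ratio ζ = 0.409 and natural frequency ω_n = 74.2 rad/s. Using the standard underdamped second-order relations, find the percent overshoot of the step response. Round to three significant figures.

For an underdamped second-order system, %OS = 100·exp(−πζ/√(1−ζ²)).
πζ/√(1−ζ²) = π·0.409/√(1−0.167) = 1.408, so %OS = 100·e^(−1.408) = 24.5%.

%OS ≈ 24.5%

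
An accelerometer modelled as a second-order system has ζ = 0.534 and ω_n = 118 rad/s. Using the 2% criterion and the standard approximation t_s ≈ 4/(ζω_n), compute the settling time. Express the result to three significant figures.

t_s ≈ 0.0635 s

t_s ≈ 4/(ζω_n) = 4/(0.534 × 118) = 0.0635 s.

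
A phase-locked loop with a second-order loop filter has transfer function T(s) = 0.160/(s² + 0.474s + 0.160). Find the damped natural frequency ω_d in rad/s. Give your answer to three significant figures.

Comparing the denominator to s² + 2ζω_n s + ω_n²: ω_n = √0.160 = 0.400 rad/s, and 2ζω_n = 0.474 so ζ = 0.474/(2·0.400) = 0.592.
ω_d = ω_n√(1−ζ²) = 0.322 rad/s.

ω_d ≈ 0.322 rad/s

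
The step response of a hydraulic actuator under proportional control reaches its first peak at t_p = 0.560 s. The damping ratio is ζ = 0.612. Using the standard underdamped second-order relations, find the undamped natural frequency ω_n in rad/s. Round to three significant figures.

Peak time t_p = π/ω_d, so ω_d = π/t_p = π/0.560 = 5.61 rad/s.
ω_n = ω_d/√(1−ζ²) = 5.61/√0.625 = 7.09 rad/s.

ω_n ≈ 7.09 rad/s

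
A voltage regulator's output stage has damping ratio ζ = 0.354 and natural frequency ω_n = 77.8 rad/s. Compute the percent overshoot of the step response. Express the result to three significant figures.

For an underdamped second-order system, %OS = 100·exp(−πζ/√(1−ζ²)).
πζ/√(1−ζ²) = π·0.354/√(1−0.125) = 1.189, so %OS = 100·e^(−1.189) = 30.4%.

%OS ≈ 30.4%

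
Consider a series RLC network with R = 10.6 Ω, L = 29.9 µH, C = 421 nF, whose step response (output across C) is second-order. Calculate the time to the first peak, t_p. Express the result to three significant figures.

t_p ≈ 0.0000143 s

For a series RLC circuit (capacitor voltage as output), ω_n = 1/√(LC) = 1/√(29.9 µH · 421 nF) = 282000 rad/s.
ζ = (R/2)·√(C/L) = (10.6/2)·√(421 nF/29.9 µH) = 0.629.
ω_d = ω_n√(1−ζ²) = 219000 rad/s. t_p = π/ω_d = 0.0000143 s.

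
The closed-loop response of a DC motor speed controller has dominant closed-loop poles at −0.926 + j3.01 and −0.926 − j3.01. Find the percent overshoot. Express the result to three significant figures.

%OS ≈ 38.0%

|pole| = ω_n = √(0.926² + 3.01²) = 3.15 rad/s; ζ = cos θ = σ/ω_n = 0.294.
%OS = 100 e^{−πζ/√(1−ζ²)} with ζ = 0.294 gives 38.0%.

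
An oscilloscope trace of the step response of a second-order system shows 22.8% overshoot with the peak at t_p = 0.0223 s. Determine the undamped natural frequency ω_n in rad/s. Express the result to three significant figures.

ω_n ≈ 156 rad/s

ζ from %OS: ζ = |ln 0.228|/√(π²+ln²0.228) = 0.426.
t_p = π/ω_d ⇒ ω_d = 141 rad/s; then ω_n = ω_d/√(1−ζ²) = 156 rad/s.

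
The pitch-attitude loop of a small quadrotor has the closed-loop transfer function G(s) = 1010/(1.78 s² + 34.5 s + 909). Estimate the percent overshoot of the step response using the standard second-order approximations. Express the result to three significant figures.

Dividing through by 1.78: denominator becomes s² + 19.38 s + 510.7.
So ω_n = √510.7 = 22.6 rad/s and ζ = 19.38/(2·22.6) = 0.429.
Overshoot: exp(−π·0.429/√(1−0.429²)) = 0.225, i.e. 22.5%.

%OS ≈ 22.5%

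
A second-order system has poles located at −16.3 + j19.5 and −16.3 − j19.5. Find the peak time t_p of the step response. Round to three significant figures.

t_p ≈ 0.161 s

t_p = π/ω_d with ω_d = 19.5 (the imaginary part), so t_p = 0.161 s.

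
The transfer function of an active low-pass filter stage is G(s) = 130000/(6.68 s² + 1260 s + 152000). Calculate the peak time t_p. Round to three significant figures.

Dividing through by 6.68: denominator becomes s² + 188.6 s + 22750.
So ω_n = √22750 = 151 rad/s and ζ = 188.6/(2·151) = 0.625.
ω_d = 151·√(1 − 0.625²) = 118 rad/s. t_p = π/ω_d = 0.0267 s.

t_p ≈ 0.0267 s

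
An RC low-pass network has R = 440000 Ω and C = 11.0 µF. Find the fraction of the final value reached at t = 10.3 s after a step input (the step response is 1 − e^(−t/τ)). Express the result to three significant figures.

y/y_∞ ≈ 0.881

τ = RC = 440000 × 11.0 µF = 4.84 s.
y(t)/y_∞ = 1 − e^(−t/τ) = 1 − e^(−10.3/4.84) = 1 − e^(−2.13) = 0.881.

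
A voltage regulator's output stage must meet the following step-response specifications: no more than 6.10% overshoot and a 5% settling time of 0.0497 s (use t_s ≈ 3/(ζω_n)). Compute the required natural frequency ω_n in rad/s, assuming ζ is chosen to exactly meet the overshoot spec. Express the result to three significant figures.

ζ = −ln(OS)/√(π² + (ln OS)²). With OS = 0.0610, ln OS = −2.797 and ζ = 2.797/4.206 = 0.665.
From t_s ≈ 3/(ζω_n): ω_n = 3/(ζ·t_s) = 3/(0.665·0.0497) = 90.8 rad/s.

ω_n ≈ 90.8 rad/s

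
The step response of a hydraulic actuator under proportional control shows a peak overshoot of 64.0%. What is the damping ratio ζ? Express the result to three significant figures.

ζ = −ln(OS)/√(π² + (ln OS)²). With OS = 0.640, ln OS = −0.4463 and ζ = 0.4463/3.173 = 0.141.

ζ ≈ 0.141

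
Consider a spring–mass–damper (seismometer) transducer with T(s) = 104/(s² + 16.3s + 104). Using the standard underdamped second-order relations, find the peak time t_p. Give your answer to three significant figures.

t_p ≈ 0.512 s

Comparing the denominator to s² + 2ζω_n s + ω_n²: ω_n = √104 = 10.2 rad/s, and 2ζω_n = 16.3 so ζ = 16.3/(2·10.2) = 0.799.
ω_d = 10.2·√(1 − 0.799²) = 6.13 rad/s. Then t_p = π/ω_d = 0.512 s.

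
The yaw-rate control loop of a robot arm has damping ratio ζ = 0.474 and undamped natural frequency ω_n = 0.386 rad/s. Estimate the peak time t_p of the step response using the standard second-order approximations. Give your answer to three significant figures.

The damped frequency is ω_d = ω_n√(1−ζ²) = 0.386·√(1−0.225) = 0.340 rad/s.
Peak time t_p = π/ω_d = π/0.340 = 9.24 s.

t_p ≈ 9.24 s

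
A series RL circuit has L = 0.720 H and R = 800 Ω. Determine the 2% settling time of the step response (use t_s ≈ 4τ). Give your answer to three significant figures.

t_s ≈ 0.00360 s

τ = L/R = 0.720/800 = 0.000900 s.
t_s ≈ 4τ = 0.00360 s.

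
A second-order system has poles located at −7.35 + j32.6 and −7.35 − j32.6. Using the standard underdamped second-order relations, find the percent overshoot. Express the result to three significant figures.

The poles are at −σ ± jω_d with σ = 7.35 and ω_d = 32.6, so ω_n = √(σ²+ω_d²) = 33.4 rad/s and ζ = σ/ω_n = 0.220.
%OS = 100·exp(−πζ/√(1−ζ²)) = 49.2%.

%OS ≈ 49.2%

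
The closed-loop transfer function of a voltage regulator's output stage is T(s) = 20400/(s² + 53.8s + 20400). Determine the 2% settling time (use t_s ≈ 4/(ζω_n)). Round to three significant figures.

t_s ≈ 0.149 s

Comparing the denominator to s² + 2ζω_n s + ω_n²: ω_n = √20400 = 143 rad/s, and 2ζω_n = 53.8 so ζ = 53.8/(2·143) = 0.188.
t_s ≈ 4/(ζω_n) = 4/(0.188·143) = 0.149 s.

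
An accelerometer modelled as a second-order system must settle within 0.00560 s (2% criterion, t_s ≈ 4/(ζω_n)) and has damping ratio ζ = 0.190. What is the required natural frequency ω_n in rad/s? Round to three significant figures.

ω_n ≈ 3760 rad/s

Rearranging t_s ≈ 4/(ζω_n) gives ω_n = 4/(ζ·t_s) = 4/(0.190 × 0.00560) = 3760 rad/s.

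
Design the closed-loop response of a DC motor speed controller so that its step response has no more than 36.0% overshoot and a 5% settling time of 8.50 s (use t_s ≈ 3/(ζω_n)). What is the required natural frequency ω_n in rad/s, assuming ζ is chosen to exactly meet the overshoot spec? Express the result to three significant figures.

ζ = −ln(OS)/√(π² + (ln OS)²). With OS = 0.360, ln OS = −1.022 and ζ = 1.022/3.304 = 0.309.
Then ω_n = 3/(ζ t_s) = 3/(0.309 × 8.50) = 1.14 rad/s.

ω_n ≈ 1.14 rad/s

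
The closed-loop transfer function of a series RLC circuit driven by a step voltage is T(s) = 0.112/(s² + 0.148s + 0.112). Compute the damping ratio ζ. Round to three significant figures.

ζ ≈ 0.221

ω_n = √0.112 = 0.335 rad/s; ζ = 0.148/(2·0.335) = 0.221.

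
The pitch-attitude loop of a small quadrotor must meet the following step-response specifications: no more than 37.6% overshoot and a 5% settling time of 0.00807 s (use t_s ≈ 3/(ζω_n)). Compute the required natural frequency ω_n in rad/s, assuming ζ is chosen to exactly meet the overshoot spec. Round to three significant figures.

ω_n ≈ 1250 rad/s

From %OS = 100·exp(−πζ/√(1−ζ²)), invert to get ζ = −ln(OS)/√(π² + ln²(OS)) with OS = 0.376.
−ln 0.376 = 0.9782, so ζ = 0.9782/√(π² + 0.9568) = 0.297.
Then ω_n = 3/(ζ t_s) = 3/(0.297 × 0.00807) = 1250 rad/s.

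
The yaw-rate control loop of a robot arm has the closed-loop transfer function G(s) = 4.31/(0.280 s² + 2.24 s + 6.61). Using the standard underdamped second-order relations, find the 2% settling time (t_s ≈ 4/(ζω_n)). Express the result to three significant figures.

Dividing through by 0.280: denominator becomes s² + 8.000 s + 23.61.
So ω_n = √23.61 = 4.86 rad/s and ζ = 8.000/(2·4.86) = 0.823.
t_s ≈ 4/(ζω_n) = 1.00 s.

t_s ≈ 1.00 s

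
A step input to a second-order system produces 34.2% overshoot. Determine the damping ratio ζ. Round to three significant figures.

Inverting the overshoot relation: ζ = |ln 0.342|/√(π² + ln²0.342) = 0.323.

ζ ≈ 0.323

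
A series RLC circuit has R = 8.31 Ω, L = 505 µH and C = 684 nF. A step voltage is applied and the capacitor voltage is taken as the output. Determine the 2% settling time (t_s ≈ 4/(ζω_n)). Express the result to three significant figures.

t_s ≈ 0.000486 s

For a series RLC circuit (capacitor voltage as output), ω_n = 1/√(LC) = 1/√(505 µH · 684 nF) = 53800 rad/s.
ζ = (R/2)·√(C/L) = (8.31/2)·√(684 nF/505 µH) = 0.153.
t_s ≈ 4/(ζω_n) = 0.000486 s.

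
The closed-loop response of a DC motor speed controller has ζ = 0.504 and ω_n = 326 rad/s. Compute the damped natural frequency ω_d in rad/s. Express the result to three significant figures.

ω_d = ω_n√(1−ζ²) = 326·√0.746 = 282 rad/s.

ω_d ≈ 282 rad/s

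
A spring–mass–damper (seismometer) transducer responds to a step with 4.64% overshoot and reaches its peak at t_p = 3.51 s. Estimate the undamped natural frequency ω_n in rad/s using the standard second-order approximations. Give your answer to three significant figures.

ω_n ≈ 1.25 rad/s

The overshoot fixes ζ = −ln(OS)/√(π²+ln²(OS)) = 0.699.
t_p = π/ω_d ⇒ ω_d = 0.895 rad/s; then ω_n = ω_d/√(1−ζ²) = 1.25 rad/s.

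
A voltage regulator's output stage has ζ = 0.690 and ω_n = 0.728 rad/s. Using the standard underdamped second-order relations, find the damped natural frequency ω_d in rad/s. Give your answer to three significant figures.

ω_d = ω_n√(1−ζ²) = 0.728·√0.524 = 0.527 rad/s.

ω_d ≈ 0.527 rad/s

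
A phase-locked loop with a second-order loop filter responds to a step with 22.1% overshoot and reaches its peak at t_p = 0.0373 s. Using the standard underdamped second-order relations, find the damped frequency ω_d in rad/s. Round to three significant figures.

t_p = π/ω_d, so ω_d = π/0.0373 = 84.2 rad/s.

ω_d ≈ 84.2 rad/s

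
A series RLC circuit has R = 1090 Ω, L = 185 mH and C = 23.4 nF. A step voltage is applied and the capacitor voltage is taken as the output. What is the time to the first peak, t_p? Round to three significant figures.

t_p ≈ 0.000211 s

For a series RLC circuit (capacitor voltage as output), ω_n = 1/√(LC) = 1/√(185 mH · 23.4 nF) = 15200 rad/s.
ζ = (R/2)·√(C/L) = (1090/2)·√(23.4 nF/185 mH) = 0.194.
ω_d = ω_n√(1−ζ²) = 14900 rad/s. t_p = π/ω_d = 0.000211 s.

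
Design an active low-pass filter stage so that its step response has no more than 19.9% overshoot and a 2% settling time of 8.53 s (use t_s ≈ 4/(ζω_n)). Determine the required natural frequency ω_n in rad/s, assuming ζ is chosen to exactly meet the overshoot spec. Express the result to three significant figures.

ω_n ≈ 1.03 rad/s

Inverting the overshoot relation: ζ = |ln 0.199|/√(π² + ln²0.199) = 0.457.
Then ω_n = 4/(ζ t_s) = 4/(0.457 × 8.53) = 1.03 rad/s.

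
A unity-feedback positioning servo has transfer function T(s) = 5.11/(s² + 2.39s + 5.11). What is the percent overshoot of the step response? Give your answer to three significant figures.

%OS ≈ 14.1%

Comparing the denominator to s² + 2ζω_n s + ω_n²: ω_n = √5.11 = 2.26 rad/s, and 2ζω_n = 2.39 so ζ = 2.39/(2·2.26) = 0.529.
%OS = 100·exp(−πζ/√(1−ζ²)) = 14.1%.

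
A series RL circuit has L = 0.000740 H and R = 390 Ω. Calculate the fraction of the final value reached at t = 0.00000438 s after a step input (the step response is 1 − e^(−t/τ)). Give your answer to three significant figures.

τ = L/R = 0.000740/390 = 0.00000190 s.
y(t)/y_∞ = 1 − e^(−t/τ) = 1 − e^(−0.00000438/0.00000190) = 1 − e^(−2.31) = 0.901.

y/y_∞ ≈ 0.901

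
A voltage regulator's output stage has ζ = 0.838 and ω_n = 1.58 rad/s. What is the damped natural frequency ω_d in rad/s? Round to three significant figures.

ω_d = ω_n√(1−ζ²) = 1.58·√0.298 = 0.862 rad/s.

ω_d ≈ 0.862 rad/s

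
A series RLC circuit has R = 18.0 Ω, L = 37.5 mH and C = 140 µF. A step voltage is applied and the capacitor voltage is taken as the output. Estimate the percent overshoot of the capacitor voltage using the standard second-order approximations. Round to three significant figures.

For a series RLC circuit (capacitor voltage as output), ω_n = 1/√(LC) = 1/√(37.5 mH · 140 µF) = 436 rad/s.
ζ = (R/2)·√(C/L) = (18.0/2)·√(140 µF/37.5 mH) = 0.550.
%OS = 100·exp(−πζ/√(1−ζ²)) = 12.6%.

%OS ≈ 12.6%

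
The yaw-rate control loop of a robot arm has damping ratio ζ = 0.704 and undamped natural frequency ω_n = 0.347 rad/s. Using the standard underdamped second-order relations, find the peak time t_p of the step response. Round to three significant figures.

t_p ≈ 12.7 s

The damped frequency is ω_d = ω_n√(1−ζ²) = 0.347·√(1−0.496) = 0.246 rad/s.
Peak time t_p = π/ω_d = π/0.246 = 12.7 s.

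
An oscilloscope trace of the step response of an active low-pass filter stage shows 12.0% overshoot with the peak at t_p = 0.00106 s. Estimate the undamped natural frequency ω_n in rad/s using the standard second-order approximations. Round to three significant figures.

ω_n ≈ 3580 rad/s

From the overshoot, ζ = −ln(OS)/√(π²+ln²(OS)) = 0.559.
t_p = π/ω_d ⇒ ω_d = 2960 rad/s; then ω_n = ω_d/√(1−ζ²) = 3580 rad/s.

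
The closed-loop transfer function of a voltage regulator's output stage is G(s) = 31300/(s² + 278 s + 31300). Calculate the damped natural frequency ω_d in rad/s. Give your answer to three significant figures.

ω_d ≈ 109 rad/s

Comparing the denominator to s² + 2ζω_n s + ω_n²: ω_n = √31300 = 177 rad/s, and 2ζω_n = 278 so ζ = 278/(2·177) = 0.786.
ω_d = 177·√(1 − 0.786²) = 109 rad/s.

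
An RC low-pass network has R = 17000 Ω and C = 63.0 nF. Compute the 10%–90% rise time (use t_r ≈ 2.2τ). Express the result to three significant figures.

τ = RC = 17000 × 63.0 nF = 0.00107 s.
t_r ≈ 2.2τ = 0.00236 s.

t_r ≈ 0.00236 s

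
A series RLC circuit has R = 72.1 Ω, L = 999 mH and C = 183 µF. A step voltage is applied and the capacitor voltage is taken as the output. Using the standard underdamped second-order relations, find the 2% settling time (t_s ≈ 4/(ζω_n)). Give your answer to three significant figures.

For a series RLC circuit (capacitor voltage as output), ω_n = 1/√(LC) = 1/√(999 mH · 183 µF) = 74.0 rad/s.
ζ = (R/2)·√(C/L) = (72.1/2)·√(183 µF/999 mH) = 0.488.
t_s ≈ 4/(ζω_n) = 0.111 s.

t_s ≈ 0.111 s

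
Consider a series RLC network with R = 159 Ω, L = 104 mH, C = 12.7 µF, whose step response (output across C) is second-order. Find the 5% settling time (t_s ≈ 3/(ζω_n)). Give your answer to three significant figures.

t_s ≈ 0.00392 s

For a series RLC circuit (capacitor voltage as output), ω_n = 1/√(LC) = 1/√(104 mH · 12.7 µF) = 870 rad/s.
ζ = (R/2)·√(C/L) = (159/2)·√(12.7 µF/104 mH) = 0.879.
t_s ≈ 3/(ζω_n) = 0.00392 s.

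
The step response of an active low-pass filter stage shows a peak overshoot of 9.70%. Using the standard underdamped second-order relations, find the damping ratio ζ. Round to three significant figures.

From %OS = 100·exp(−πζ/√(1−ζ²)), invert to get ζ = −ln(OS)/√(π² + ln²(OS)) with OS = 0.0970.
−ln 0.0970 = 2.333, so ζ = 2.333/√(π² + 5.443) = 0.596.

ζ ≈ 0.596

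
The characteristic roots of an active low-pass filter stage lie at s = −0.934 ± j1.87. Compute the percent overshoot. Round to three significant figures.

%OS ≈ 20.8%

|pole| = ω_n = √(0.934² + 1.87²) = 2.09 rad/s; ζ = cos θ = σ/ω_n = 0.447.
Overshoot: exp(−π·0.447/√(1−0.447²)) = 0.208, i.e. 20.8%.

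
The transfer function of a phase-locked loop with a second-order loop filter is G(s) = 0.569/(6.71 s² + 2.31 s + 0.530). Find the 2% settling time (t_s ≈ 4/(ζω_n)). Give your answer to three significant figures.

Dividing through by 6.71: denominator becomes s² + 0.3443 s + 0.07899.
So ω_n = √0.07899 = 0.281 rad/s and ζ = 0.3443/(2·0.281) = 0.612.
t_s ≈ 4/(ζω_n) = 23.2 s.

t_s ≈ 23.2 s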